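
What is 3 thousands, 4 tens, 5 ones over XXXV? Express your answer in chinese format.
Convert 3 thousands, 4 tens, 5 ones (place-value notation) → 3×1000 + 4×10 + 5 = 3045 (decimal)
Convert XXXV (Roman numeral) → 10 + 10 + 10 + 5 = 35 (decimal)
Compute 3045 ÷ 35 = 87
Convert 87 (decimal) → 87 = 8×10 + 7 → 八十七 (Chinese numeral)
八十七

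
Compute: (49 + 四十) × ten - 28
Convert 四十 (Chinese numeral) → 4×10 = 40 (decimal)
Convert ten (English words) → 10 (decimal)
Expression in decimal: (49 + 40) × 10 - 28
Parentheses first: 49 + 40 = 89
Multiply: 89 × 10 = 890
Subtract: 890 - 28 = 862
862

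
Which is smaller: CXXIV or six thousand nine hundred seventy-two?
Convert CXXIV (Roman numeral) → 100 + 10 + 10 + 4 = 124 (decimal)
Convert six thousand nine hundred seventy-two (English words) → 6×1000 + 9×100 + 72 = 6972 (decimal)
Compare 124 vs 6972: smaller = 124
124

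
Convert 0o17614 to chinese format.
Convert 0o17614 (octal) → 1×4096 + 7×512 + 6×64 + 1×8 + 4 = 8076 (decimal)
Convert 8076 (decimal) → 8076 = 8×1000 + 7×10 + 6 → 八千零七十六 (Chinese numeral)
八千零七十六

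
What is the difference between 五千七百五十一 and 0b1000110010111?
Convert 五千七百五十一 (Chinese numeral) → 5×1000 + 7×100 + 5×10 + 1 = 5751 (decimal)
Convert 0b1000110010111 (binary) → 4096 + 256 + 128 + 16 + 4 + 2 + 1 = 4503 (decimal)
Difference: |5751 - 4503| = 1248
1248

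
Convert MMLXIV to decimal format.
Convert MMLXIV (Roman numeral) → 1000 + 1000 + 50 + 10 + 4 = 2064 (decimal)
2064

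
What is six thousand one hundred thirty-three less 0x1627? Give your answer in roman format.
Convert six thousand one hundred thirty-three (English words) → 6×1000 + 1×100 + 33 = 6133 (decimal)
Convert 0x1627 (hexadecimal) → 1×4096 + 6×256 + 2×16 + 7 = 5671 (decimal)
Compute 6133 - 5671 = 462
Convert 462 (decimal) → 462 = 400 + 50 + 10 + 1 + 1 → CDLXII (Roman numeral)
CDLXII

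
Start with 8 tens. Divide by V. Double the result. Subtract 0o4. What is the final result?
Convert 8 tens (place-value notation) → 8×10 = 80 (decimal)
Start: 80
Convert V (Roman numeral) → 5 (decimal)
80 ÷ 5 = 16
16 × 2 = 32
Convert 0o4 (octal) → 4 (decimal)
32 - 4 = 28
28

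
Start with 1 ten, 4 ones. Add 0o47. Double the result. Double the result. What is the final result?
Convert 1 ten, 4 ones (place-value notation) → 1×10 + 4 = 14 (decimal)
Start: 14
Convert 0o47 (octal) → 4×8 + 7 = 39 (decimal)
14 + 39 = 53
53 × 2 = 106
106 × 2 = 212
212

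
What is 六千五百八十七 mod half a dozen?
Convert 六千五百八十七 (Chinese numeral) → 6×1000 + 5×100 + 8×10 + 7 = 6587 (decimal)
Convert half a dozen (colloquial) → 6 (decimal)
Compute 6587 mod 6 = 5
5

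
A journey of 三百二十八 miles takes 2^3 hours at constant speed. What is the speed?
Convert 三百二十八 (Chinese numeral) → 3×100 + 2×10 + 8 = 328 (decimal)
Convert 2^3 (power) → 8 (decimal)
Compute 328 ÷ 8 = 41
41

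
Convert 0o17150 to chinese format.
Convert 0o17150 (octal) → 1×4096 + 7×512 + 1×64 + 5×8 = 7784 (decimal)
Convert 7784 (decimal) → 7784 = 7×1000 + 7×100 + 8×10 + 4 → 七千七百八十四 (Chinese numeral)
七千七百八十四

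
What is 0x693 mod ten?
Convert 0x693 (hexadecimal) → 6×256 + 9×16 + 3 = 1683 (decimal)
Convert ten (English words) → 10 (decimal)
Compute 1683 mod 10 = 3
3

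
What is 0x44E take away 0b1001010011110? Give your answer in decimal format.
Convert 0x44E (hexadecimal) → 4×256 + 4×16 + 14 = 1102 (decimal)
Convert 0b1001010011110 (binary) → 4096 + 512 + 128 + 16 + 8 + 4 + 2 = 4766 (decimal)
Compute 1102 - 4766 = -3664
-3664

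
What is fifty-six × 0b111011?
Convert fifty-six (English words) → 56 (decimal)
Convert 0b111011 (binary) → 32 + 16 + 8 + 2 + 1 = 59 (decimal)
Compute 56 × 59 = 3304
3304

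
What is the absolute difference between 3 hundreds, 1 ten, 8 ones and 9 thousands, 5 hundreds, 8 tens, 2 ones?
Convert 3 hundreds, 1 ten, 8 ones (place-value notation) → 3×100 + 1×10 + 8 = 318 (decimal)
Convert 9 thousands, 5 hundreds, 8 tens, 2 ones (place-value notation) → 9×1000 + 5×100 + 8×10 + 2 = 9582 (decimal)
Compute |318 - 9582| = 9264
9264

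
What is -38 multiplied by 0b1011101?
Convert 0b1011101 (binary) → 64 + 16 + 8 + 4 + 1 = 93 (decimal)
Compute -38 × 93 = -3534
-3534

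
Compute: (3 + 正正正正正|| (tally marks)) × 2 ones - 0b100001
Convert 正正正正正|| (tally marks) → 5 + 5 + 5 + 5 + 5 + 2 = 27 (decimal)
Convert 2 ones (place-value notation) → 2 (decimal)
Convert 0b100001 (binary) → 32 + 1 = 33 (decimal)
Expression in decimal: (3 + 27) × 2 - 33
Parentheses first: 3 + 27 = 30
Multiply: 30 × 2 = 60
Subtract: 60 - 33 = 27
27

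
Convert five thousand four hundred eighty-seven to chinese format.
Convert five thousand four hundred eighty-seven (English words) → 5×1000 + 4×100 + 87 = 5487 (decimal)
Convert 5487 (decimal) → 5487 = 5×1000 + 4×100 + 8×10 + 7 → 五千四百八十七 (Chinese numeral)
五千四百八十七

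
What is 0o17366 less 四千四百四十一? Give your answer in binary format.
Convert 0o17366 (octal) → 1×4096 + 7×512 + 3×64 + 6×8 + 6 = 7926 (decimal)
Convert 四千四百四十一 (Chinese numeral) → 4×1000 + 4×100 + 4×10 + 1 = 4441 (decimal)
Compute 7926 - 4441 = 3485
Convert 3485 (decimal) → 3485 = 2048 + 1024 + 256 + 128 + 16 + 8 + 4 + 1 → 0b110110011101 (binary)
0b110110011101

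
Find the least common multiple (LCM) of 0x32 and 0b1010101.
Convert 0x32 (hexadecimal) → 3×16 + 2 = 50 (decimal)
Convert 0b1010101 (binary) → 64 + 16 + 4 + 1 = 85 (decimal)
Compute lcm(50, 85) = 850
850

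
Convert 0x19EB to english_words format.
Convert 0x19EB (hexadecimal) → 1×4096 + 9×256 + 14×16 + 11 = 6635 (decimal)
Convert 6635 (decimal) → 6635 = 6×1000 + 6×100 + 35 → six thousand six hundred thirty-five (English words)
six thousand six hundred thirty-five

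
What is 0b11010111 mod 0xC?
Convert 0b11010111 (binary) → 128 + 64 + 16 + 4 + 2 + 1 = 215 (decimal)
Convert 0xC (hexadecimal) → 12 (decimal)
Compute 215 mod 12 = 11
11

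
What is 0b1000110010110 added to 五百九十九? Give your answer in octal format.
Convert 0b1000110010110 (binary) → 4096 + 256 + 128 + 16 + 4 + 2 = 4502 (decimal)
Convert 五百九十九 (Chinese numeral) → 5×100 + 9×10 + 9 = 599 (decimal)
Compute 4502 + 599 = 5101
Convert 5101 (decimal) → 5101 = 1×4096 + 1×512 + 7×64 + 5×8 + 5 → 0o11755 (octal)
0o11755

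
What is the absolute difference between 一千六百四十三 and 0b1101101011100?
Convert 一千六百四十三 (Chinese numeral) → 1×1000 + 6×100 + 4×10 + 3 = 1643 (decimal)
Convert 0b1101101011100 (binary) → 4096 + 2048 + 512 + 256 + 64 + 16 + 8 + 4 = 7004 (decimal)
Compute |1643 - 7004| = 5361
5361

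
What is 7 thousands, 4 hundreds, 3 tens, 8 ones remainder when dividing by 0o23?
Convert 7 thousands, 4 hundreds, 3 tens, 8 ones (place-value notation) → 7×1000 + 4×100 + 3×10 + 8 = 7438 (decimal)
Convert 0o23 (octal) → 2×8 + 3 = 19 (decimal)
Compute 7438 mod 19 = 9
9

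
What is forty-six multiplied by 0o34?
Convert forty-six (English words) → 46 (decimal)
Convert 0o34 (octal) → 3×8 + 4 = 28 (decimal)
Compute 46 × 28 = 1288
1288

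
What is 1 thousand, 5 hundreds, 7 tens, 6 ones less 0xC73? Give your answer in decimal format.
Convert 1 thousand, 5 hundreds, 7 tens, 6 ones (place-value notation) → 1×1000 + 5×100 + 7×10 + 6 = 1576 (decimal)
Convert 0xC73 (hexadecimal) → 12×256 + 7×16 + 3 = 3187 (decimal)
Compute 1576 - 3187 = -1611
-1611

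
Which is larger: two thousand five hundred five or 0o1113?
Convert two thousand five hundred five (English words) → 2×1000 + 5×100 + 5 = 2505 (decimal)
Convert 0o1113 (octal) → 1×512 + 1×64 + 1×8 + 3 = 587 (decimal)
Compare 2505 vs 587: larger = 2505
2505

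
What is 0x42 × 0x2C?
Convert 0x42 (hexadecimal) → 4×16 + 2 = 66 (decimal)
Convert 0x2C (hexadecimal) → 2×16 + 12 = 44 (decimal)
Compute 66 × 44 = 2904
2904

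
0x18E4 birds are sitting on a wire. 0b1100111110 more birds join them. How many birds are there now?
Convert 0x18E4 (hexadecimal) → 1×4096 + 8×256 + 14×16 + 4 = 6372 (decimal)
Convert 0b1100111110 (binary) → 512 + 256 + 32 + 16 + 8 + 4 + 2 = 830 (decimal)
Compute 6372 + 830 = 7202
7202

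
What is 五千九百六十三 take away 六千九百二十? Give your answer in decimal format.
Convert 五千九百六十三 (Chinese numeral) → 5×1000 + 9×100 + 6×10 + 3 = 5963 (decimal)
Convert 六千九百二十 (Chinese numeral) → 6×1000 + 9×100 + 2×10 = 6920 (decimal)
Compute 5963 - 6920 = -957
-957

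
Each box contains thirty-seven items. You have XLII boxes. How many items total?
Convert thirty-seven (English words) → 37 (decimal)
Convert XLII (Roman numeral) → 40 + 1 + 1 = 42 (decimal)
Compute 37 × 42 = 1554
1554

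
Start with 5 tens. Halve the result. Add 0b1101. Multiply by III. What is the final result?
Convert 5 tens (place-value notation) → 5×10 = 50 (decimal)
Start: 50
50 ÷ 2 = 25
Convert 0b1101 (binary) → 8 + 4 + 1 = 13 (decimal)
25 + 13 = 38
Convert III (Roman numeral) → 1 + 1 + 1 = 3 (decimal)
38 × 3 = 114
114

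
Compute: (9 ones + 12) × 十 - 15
Convert 9 ones (place-value notation) → 9 (decimal)
Convert 十 (Chinese numeral) → 1×10 = 10 (decimal)
Expression in decimal: (9 + 12) × 10 - 15
Parentheses first: 9 + 12 = 21
Multiply: 21 × 10 = 210
Subtract: 210 - 15 = 195
195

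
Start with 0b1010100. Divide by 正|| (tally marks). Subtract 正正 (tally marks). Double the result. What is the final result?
Convert 0b1010100 (binary) → 64 + 16 + 4 = 84 (decimal)
Start: 84
Convert 正|| (tally marks) → 5 + 2 = 7 (decimal)
84 ÷ 7 = 12
Convert 正正 (tally marks) → 5 + 5 = 10 (decimal)
12 - 10 = 2
2 × 2 = 4
4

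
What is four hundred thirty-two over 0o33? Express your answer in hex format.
Convert four hundred thirty-two (English words) → 4×100 + 32 = 432 (decimal)
Convert 0o33 (octal) → 3×8 + 3 = 27 (decimal)
Compute 432 ÷ 27 = 16
Convert 16 (decimal) → 16 = 1×16 → 0x10 (hexadecimal)
0x10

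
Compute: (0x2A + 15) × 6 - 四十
Convert 0x2A (hexadecimal) → 2×16 + 10 = 42 (decimal)
Convert 四十 (Chinese numeral) → 4×10 = 40 (decimal)
Expression in decimal: (42 + 15) × 6 - 40
Parentheses first: 42 + 15 = 57
Multiply: 57 × 6 = 342
Subtract: 342 - 40 = 302
302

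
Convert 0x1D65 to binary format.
Convert 0x1D65 (hexadecimal) → 1×4096 + 13×256 + 6×16 + 5 = 7525 (decimal)
Convert 7525 (decimal) → 7525 = 4096 + 2048 + 1024 + 256 + 64 + 32 + 4 + 1 → 0b1110101100101 (binary)
0b1110101100101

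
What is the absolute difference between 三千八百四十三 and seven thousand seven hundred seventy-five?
Convert 三千八百四十三 (Chinese numeral) → 3×1000 + 8×100 + 4×10 + 3 = 3843 (decimal)
Convert seven thousand seven hundred seventy-five (English words) → 7×1000 + 7×100 + 75 = 7775 (decimal)
Compute |3843 - 7775| = 3932
3932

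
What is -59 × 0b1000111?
Convert 0b1000111 (binary) → 64 + 4 + 2 + 1 = 71 (decimal)
Compute -59 × 71 = -4189
-4189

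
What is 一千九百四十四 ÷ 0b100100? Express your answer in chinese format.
Convert 一千九百四十四 (Chinese numeral) → 1×1000 + 9×100 + 4×10 + 4 = 1944 (decimal)
Convert 0b100100 (binary) → 32 + 4 = 36 (decimal)
Compute 1944 ÷ 36 = 54
Convert 54 (decimal) → 54 = 5×10 + 4 → 五十四 (Chinese numeral)
五十四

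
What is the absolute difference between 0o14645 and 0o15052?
Convert 0o14645 (octal) → 1×4096 + 4×512 + 6×64 + 4×8 + 5 = 6565 (decimal)
Convert 0o15052 (octal) → 1×4096 + 5×512 + 5×8 + 2 = 6698 (decimal)
Compute |6565 - 6698| = 133
133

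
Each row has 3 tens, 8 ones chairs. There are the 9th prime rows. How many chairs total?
Convert 3 tens, 8 ones (place-value notation) → 3×10 + 8 = 38 (decimal)
Convert the 9th prime (prime index) → 23 (decimal)
Compute 38 × 23 = 874
874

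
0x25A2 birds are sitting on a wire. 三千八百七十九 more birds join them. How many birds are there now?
Convert 0x25A2 (hexadecimal) → 2×4096 + 5×256 + 10×16 + 2 = 9634 (decimal)
Convert 三千八百七十九 (Chinese numeral) → 3×1000 + 8×100 + 7×10 + 9 = 3879 (decimal)
Compute 9634 + 3879 = 13513
13513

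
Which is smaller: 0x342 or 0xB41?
Convert 0x342 (hexadecimal) → 3×256 + 4×16 + 2 = 834 (decimal)
Convert 0xB41 (hexadecimal) → 11×256 + 4×16 + 1 = 2881 (decimal)
Compare 834 vs 2881: smaller = 834
834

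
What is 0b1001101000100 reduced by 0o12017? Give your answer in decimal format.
Convert 0b1001101000100 (binary) → 4096 + 512 + 256 + 64 + 4 = 4932 (decimal)
Convert 0o12017 (octal) → 1×4096 + 2×512 + 1×8 + 7 = 5135 (decimal)
Compute 4932 - 5135 = -203
-203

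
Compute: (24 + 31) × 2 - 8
Parentheses first: 24 + 31 = 55
Multiply: 55 × 2 = 110
Subtract: 110 - 8 = 102
102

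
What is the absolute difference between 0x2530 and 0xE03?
Convert 0x2530 (hexadecimal) → 2×4096 + 5×256 + 3×16 = 9520 (decimal)
Convert 0xE03 (hexadecimal) → 14×256 + 3 = 3587 (decimal)
Compute |9520 - 3587| = 5933
5933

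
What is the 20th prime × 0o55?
Convert the 20th prime (prime index) → 71 (decimal)
Convert 0o55 (octal) → 5×8 + 5 = 45 (decimal)
Compute 71 × 45 = 3195
3195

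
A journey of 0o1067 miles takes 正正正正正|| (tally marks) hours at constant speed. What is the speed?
Convert 0o1067 (octal) → 1×512 + 6×8 + 7 = 567 (decimal)
Convert 正正正正正|| (tally marks) → 5 + 5 + 5 + 5 + 5 + 2 = 27 (decimal)
Compute 567 ÷ 27 = 21
21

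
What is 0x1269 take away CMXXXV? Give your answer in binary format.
Convert 0x1269 (hexadecimal) → 1×4096 + 2×256 + 6×16 + 9 = 4713 (decimal)
Convert CMXXXV (Roman numeral) → 900 + 10 + 10 + 10 + 5 = 935 (decimal)
Compute 4713 - 935 = 3778
Convert 3778 (decimal) → 3778 = 2048 + 1024 + 512 + 128 + 64 + 2 → 0b111011000010 (binary)
0b111011000010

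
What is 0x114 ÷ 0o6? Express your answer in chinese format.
Convert 0x114 (hexadecimal) → 1×256 + 1×16 + 4 = 276 (decimal)
Convert 0o6 (octal) → 6 (decimal)
Compute 276 ÷ 6 = 46
Convert 46 (decimal) → 46 = 4×10 + 6 → 四十六 (Chinese numeral)
四十六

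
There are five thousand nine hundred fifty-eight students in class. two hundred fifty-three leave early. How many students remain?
Convert five thousand nine hundred fifty-eight (English words) → 5×1000 + 9×100 + 58 = 5958 (decimal)
Convert two hundred fifty-three (English words) → 2×100 + 53 = 253 (decimal)
Compute 5958 - 253 = 5705
5705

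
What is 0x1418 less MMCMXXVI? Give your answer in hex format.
Convert 0x1418 (hexadecimal) → 1×4096 + 4×256 + 1×16 + 8 = 5144 (decimal)
Convert MMCMXXVI (Roman numeral) → 1000 + 1000 + 900 + 10 + 10 + 5 + 1 = 2926 (decimal)
Compute 5144 - 2926 = 2218
Convert 2218 (decimal) → 2218 = 8×256 + 10×16 + 10 → 0x8AA (hexadecimal)
0x8AA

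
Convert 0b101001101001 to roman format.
Convert 0b101001101001 (binary) → 2048 + 512 + 64 + 32 + 8 + 1 = 2665 (decimal)
Convert 2665 (decimal) → 2665 = 1000 + 1000 + 500 + 100 + 50 + 10 + 5 → MMDCLXV (Roman numeral)
MMDCLXV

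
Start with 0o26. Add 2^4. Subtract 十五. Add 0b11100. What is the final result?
Convert 0o26 (octal) → 2×8 + 6 = 22 (decimal)
Start: 22
Convert 2^4 (power) → 16 (decimal)
22 + 16 = 38
Convert 十五 (Chinese numeral) → 1×10 + 5 = 15 (decimal)
38 - 15 = 23
Convert 0b11100 (binary) → 16 + 8 + 4 = 28 (decimal)
23 + 28 = 51
51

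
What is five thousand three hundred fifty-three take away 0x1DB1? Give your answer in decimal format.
Convert five thousand three hundred fifty-three (English words) → 5×1000 + 3×100 + 53 = 5353 (decimal)
Convert 0x1DB1 (hexadecimal) → 1×4096 + 13×256 + 11×16 + 1 = 7601 (decimal)
Compute 5353 - 7601 = -2248
-2248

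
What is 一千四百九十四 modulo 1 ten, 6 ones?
Convert 一千四百九十四 (Chinese numeral) → 1×1000 + 4×100 + 9×10 + 4 = 1494 (decimal)
Convert 1 ten, 6 ones (place-value notation) → 1×10 + 6 = 16 (decimal)
Compute 1494 mod 16 = 6
6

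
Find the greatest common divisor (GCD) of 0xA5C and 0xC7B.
Convert 0xA5C (hexadecimal) → 10×256 + 5×16 + 12 = 2652 (decimal)
Convert 0xC7B (hexadecimal) → 12×256 + 7×16 + 11 = 3195 (decimal)
Compute gcd(2652, 3195) = 3
3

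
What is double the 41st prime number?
The 41st prime number = 179
Compute 179 × 2 = 358
358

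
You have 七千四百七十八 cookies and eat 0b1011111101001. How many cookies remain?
Convert 七千四百七十八 (Chinese numeral) → 7×1000 + 4×100 + 7×10 + 8 = 7478 (decimal)
Convert 0b1011111101001 (binary) → 4096 + 1024 + 512 + 256 + 128 + 64 + 32 + 8 + 1 = 6121 (decimal)
Compute 7478 - 6121 = 1357
1357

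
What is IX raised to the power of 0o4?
Convert IX (Roman numeral) → 9 (decimal)
Convert 0o4 (octal) → 4 (decimal)
Compute 9 ^ 4 = 6561
6561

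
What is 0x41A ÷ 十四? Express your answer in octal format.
Convert 0x41A (hexadecimal) → 4×256 + 1×16 + 10 = 1050 (decimal)
Convert 十四 (Chinese numeral) → 1×10 + 4 = 14 (decimal)
Compute 1050 ÷ 14 = 75
Convert 75 (decimal) → 75 = 1×64 + 1×8 + 3 → 0o113 (octal)
0o113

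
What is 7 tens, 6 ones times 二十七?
Convert 7 tens, 6 ones (place-value notation) → 7×10 + 6 = 76 (decimal)
Convert 二十七 (Chinese numeral) → 2×10 + 7 = 27 (decimal)
Compute 76 × 27 = 2052
2052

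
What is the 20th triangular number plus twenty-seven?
The 20th triangular number = 20×21/2 = 210
Convert twenty-seven (English words) → 27 (decimal)
Compute 210 + 27 = 237
237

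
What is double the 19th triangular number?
The 19th triangular number = 19×20/2 = 190
Compute 190 × 2 = 380
380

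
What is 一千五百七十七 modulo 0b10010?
Convert 一千五百七十七 (Chinese numeral) → 1×1000 + 5×100 + 7×10 + 7 = 1577 (decimal)
Convert 0b10010 (binary) → 16 + 2 = 18 (decimal)
Compute 1577 mod 18 = 11
11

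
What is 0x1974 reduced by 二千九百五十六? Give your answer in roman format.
Convert 0x1974 (hexadecimal) → 1×4096 + 9×256 + 7×16 + 4 = 6516 (decimal)
Convert 二千九百五十六 (Chinese numeral) → 2×1000 + 9×100 + 5×10 + 6 = 2956 (decimal)
Compute 6516 - 2956 = 3560
Convert 3560 (decimal) → 3560 = 1000 + 1000 + 1000 + 500 + 50 + 10 → MMMDLX (Roman numeral)
MMMDLX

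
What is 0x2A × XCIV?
Convert 0x2A (hexadecimal) → 2×16 + 10 = 42 (decimal)
Convert XCIV (Roman numeral) → 90 + 4 = 94 (decimal)
Compute 42 × 94 = 3948
3948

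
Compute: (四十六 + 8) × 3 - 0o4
Convert 四十六 (Chinese numeral) → 4×10 + 6 = 46 (decimal)
Convert 0o4 (octal) → 4 (decimal)
Expression in decimal: (46 + 8) × 3 - 4
Parentheses first: 46 + 8 = 54
Multiply: 54 × 3 = 162
Subtract: 162 - 4 = 158
158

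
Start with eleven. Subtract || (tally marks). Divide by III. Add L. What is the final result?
Convert eleven (English words) → 11 (decimal)
Start: 11
Convert || (tally marks) → 2 (decimal)
11 - 2 = 9
Convert III (Roman numeral) → 1 + 1 + 1 = 3 (decimal)
9 ÷ 3 = 3
Convert L (Roman numeral) → 50 (decimal)
3 + 50 = 53
53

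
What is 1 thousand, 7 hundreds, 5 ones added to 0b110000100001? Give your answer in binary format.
Convert 1 thousand, 7 hundreds, 5 ones (place-value notation) → 1×1000 + 7×100 + 5 = 1705 (decimal)
Convert 0b110000100001 (binary) → 2048 + 1024 + 32 + 1 = 3105 (decimal)
Compute 1705 + 3105 = 4810
Convert 4810 (decimal) → 4810 = 4096 + 512 + 128 + 64 + 8 + 2 → 0b1001011001010 (binary)
0b1001011001010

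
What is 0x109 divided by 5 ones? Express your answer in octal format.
Convert 0x109 (hexadecimal) → 1×256 + 9 = 265 (decimal)
Convert 5 ones (place-value notation) → 5 (decimal)
Compute 265 ÷ 5 = 53
Convert 53 (decimal) → 53 = 6×8 + 5 → 0o65 (octal)
0o65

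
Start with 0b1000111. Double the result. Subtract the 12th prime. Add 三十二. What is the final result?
Convert 0b1000111 (binary) → 64 + 4 + 2 + 1 = 71 (decimal)
Start: 71
71 × 2 = 142
Convert the 12th prime (prime index) → 37 (decimal)
142 - 37 = 105
Convert 三十二 (Chinese numeral) → 3×10 + 2 = 32 (decimal)
105 + 32 = 137
137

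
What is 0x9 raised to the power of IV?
Convert 0x9 (hexadecimal) → 9 (decimal)
Convert IV (Roman numeral) → 4 (decimal)
Compute 9 ^ 4 = 6561
6561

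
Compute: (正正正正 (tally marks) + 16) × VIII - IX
Convert 正正正正 (tally marks) → 5 + 5 + 5 + 5 = 20 (decimal)
Convert VIII (Roman numeral) → 5 + 1 + 1 + 1 = 8 (decimal)
Convert IX (Roman numeral) → 9 (decimal)
Expression in decimal: (20 + 16) × 8 - 9
Parentheses first: 20 + 16 = 36
Multiply: 36 × 8 = 288
Subtract: 288 - 9 = 279
279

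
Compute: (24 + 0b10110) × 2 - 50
Convert 0b10110 (binary) → 16 + 4 + 2 = 22 (decimal)
Expression in decimal: (24 + 22) × 2 - 50
Parentheses first: 24 + 22 = 46
Multiply: 46 × 2 = 92
Subtract: 92 - 50 = 42
42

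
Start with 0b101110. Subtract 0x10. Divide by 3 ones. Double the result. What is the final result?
Convert 0b101110 (binary) → 32 + 8 + 4 + 2 = 46 (decimal)
Start: 46
Convert 0x10 (hexadecimal) → 1×16 = 16 (decimal)
46 - 16 = 30
Convert 3 ones (place-value notation) → 3 (decimal)
30 ÷ 3 = 10
10 × 2 = 20
20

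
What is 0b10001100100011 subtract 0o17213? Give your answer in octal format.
Convert 0b10001100100011 (binary) → 8192 + 512 + 256 + 32 + 2 + 1 = 8995 (decimal)
Convert 0o17213 (octal) → 1×4096 + 7×512 + 2×64 + 1×8 + 3 = 7819 (decimal)
Compute 8995 - 7819 = 1176
Convert 1176 (decimal) → 1176 = 2×512 + 2×64 + 3×8 → 0o2230 (octal)
0o2230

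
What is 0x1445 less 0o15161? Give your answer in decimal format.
Convert 0x1445 (hexadecimal) → 1×4096 + 4×256 + 4×16 + 5 = 5189 (decimal)
Convert 0o15161 (octal) → 1×4096 + 5×512 + 1×64 + 6×8 + 1 = 6769 (decimal)
Compute 5189 - 6769 = -1580
-1580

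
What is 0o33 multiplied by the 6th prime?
Convert 0o33 (octal) → 3×8 + 3 = 27 (decimal)
Convert the 6th prime (prime index) → 13 (decimal)
Compute 27 × 13 = 351
351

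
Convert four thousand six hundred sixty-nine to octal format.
Convert four thousand six hundred sixty-nine (English words) → 4×1000 + 6×100 + 69 = 4669 (decimal)
Convert 4669 (decimal) → 4669 = 1×4096 + 1×512 + 7×8 + 5 → 0o11075 (octal)
0o11075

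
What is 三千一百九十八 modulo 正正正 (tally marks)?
Convert 三千一百九十八 (Chinese numeral) → 3×1000 + 1×100 + 9×10 + 8 = 3198 (decimal)
Convert 正正正 (tally marks) → 5 + 5 + 5 = 15 (decimal)
Compute 3198 mod 15 = 3
3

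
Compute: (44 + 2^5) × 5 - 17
Convert 2^5 (power) → 32 (decimal)
Expression in decimal: (44 + 32) × 5 - 17
Parentheses first: 44 + 32 = 76
Multiply: 76 × 5 = 380
Subtract: 380 - 17 = 363
363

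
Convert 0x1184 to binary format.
Convert 0x1184 (hexadecimal) → 1×4096 + 1×256 + 8×16 + 4 = 4484 (decimal)
Convert 4484 (decimal) → 4484 = 4096 + 256 + 128 + 4 → 0b1000110000100 (binary)
0b1000110000100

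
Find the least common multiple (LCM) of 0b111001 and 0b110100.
Convert 0b111001 (binary) → 32 + 16 + 8 + 1 = 57 (decimal)
Convert 0b110100 (binary) → 32 + 16 + 4 = 52 (decimal)
Compute lcm(57, 52) = 2964
2964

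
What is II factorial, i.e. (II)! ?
Convert II (Roman numeral) → 1 + 1 = 2 (decimal)
Compute 2! = 2
2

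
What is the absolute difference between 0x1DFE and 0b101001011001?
Convert 0x1DFE (hexadecimal) → 1×4096 + 13×256 + 15×16 + 14 = 7678 (decimal)
Convert 0b101001011001 (binary) → 2048 + 512 + 64 + 16 + 8 + 1 = 2649 (decimal)
Compute |7678 - 2649| = 5029
5029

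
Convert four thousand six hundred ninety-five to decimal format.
Convert four thousand six hundred ninety-five (English words) → 4×1000 + 6×100 + 95 = 4695 (decimal)
4695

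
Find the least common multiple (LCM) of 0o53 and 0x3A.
Convert 0o53 (octal) → 5×8 + 3 = 43 (decimal)
Convert 0x3A (hexadecimal) → 3×16 + 10 = 58 (decimal)
Compute lcm(43, 58) = 2494
2494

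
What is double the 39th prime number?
The 39th prime number = 167
Compute 167 × 2 = 334
334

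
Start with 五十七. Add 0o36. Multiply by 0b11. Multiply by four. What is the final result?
Convert 五十七 (Chinese numeral) → 5×10 + 7 = 57 (decimal)
Start: 57
Convert 0o36 (octal) → 3×8 + 6 = 30 (decimal)
57 + 30 = 87
Convert 0b11 (binary) → 2 + 1 = 3 (decimal)
87 × 3 = 261
Convert four (English words) → 4 (decimal)
261 × 4 = 1044
1044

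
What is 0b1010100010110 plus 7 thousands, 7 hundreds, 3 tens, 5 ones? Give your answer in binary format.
Convert 0b1010100010110 (binary) → 4096 + 1024 + 256 + 16 + 4 + 2 = 5398 (decimal)
Convert 7 thousands, 7 hundreds, 3 tens, 5 ones (place-value notation) → 7×1000 + 7×100 + 3×10 + 5 = 7735 (decimal)
Compute 5398 + 7735 = 13133
Convert 13133 (decimal) → 13133 = 8192 + 4096 + 512 + 256 + 64 + 8 + 4 + 1 → 0b11001101001101 (binary)
0b11001101001101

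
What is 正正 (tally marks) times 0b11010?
Convert 正正 (tally marks) → 5 + 5 = 10 (decimal)
Convert 0b11010 (binary) → 16 + 8 + 2 = 26 (decimal)
Compute 10 × 26 = 260
260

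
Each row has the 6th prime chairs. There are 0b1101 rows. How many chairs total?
Convert the 6th prime (prime index) → 13 (decimal)
Convert 0b1101 (binary) → 8 + 4 + 1 = 13 (decimal)
Compute 13 × 13 = 169
169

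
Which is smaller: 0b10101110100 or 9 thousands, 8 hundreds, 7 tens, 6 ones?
Convert 0b10101110100 (binary) → 1024 + 256 + 64 + 32 + 16 + 4 = 1396 (decimal)
Convert 9 thousands, 8 hundreds, 7 tens, 6 ones (place-value notation) → 9×1000 + 8×100 + 7×10 + 6 = 9876 (decimal)
Compare 1396 vs 9876: smaller = 1396
1396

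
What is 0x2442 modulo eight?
Convert 0x2442 (hexadecimal) → 2×4096 + 4×256 + 4×16 + 2 = 9282 (decimal)
Convert eight (English words) → 8 (decimal)
Compute 9282 mod 8 = 2
2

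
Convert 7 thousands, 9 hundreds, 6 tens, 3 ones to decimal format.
Convert 7 thousands, 9 hundreds, 6 tens, 3 ones (place-value notation) → 7×1000 + 9×100 + 6×10 + 3 = 7963 (decimal)
7963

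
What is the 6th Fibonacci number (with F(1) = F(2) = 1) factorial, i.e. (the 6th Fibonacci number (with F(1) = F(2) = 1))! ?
Convert the 6th Fibonacci number (with F(1) = F(2) = 1) (Fibonacci index) → 1, 1, 2, 3, 5, 8 → 8 (decimal)
Compute 8! = 40320
40320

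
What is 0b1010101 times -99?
Convert 0b1010101 (binary) → 64 + 16 + 4 + 1 = 85 (decimal)
Compute 85 × -99 = -8415
-8415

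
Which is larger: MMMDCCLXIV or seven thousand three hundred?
Convert MMMDCCLXIV (Roman numeral) → 1000 + 1000 + 1000 + 500 + 100 + 100 + 50 + 10 + 4 = 3764 (decimal)
Convert seven thousand three hundred (English words) → 7×1000 + 3×100 = 7300 (decimal)
Compare 3764 vs 7300: larger = 7300
7300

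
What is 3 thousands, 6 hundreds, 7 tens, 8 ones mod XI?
Convert 3 thousands, 6 hundreds, 7 tens, 8 ones (place-value notation) → 3×1000 + 6×100 + 7×10 + 8 = 3678 (decimal)
Convert XI (Roman numeral) → 10 + 1 = 11 (decimal)
Compute 3678 mod 11 = 4
4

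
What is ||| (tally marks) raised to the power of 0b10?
Convert ||| (tally marks) → 3 (decimal)
Convert 0b10 (binary) → 2 (decimal)
Compute 3 ^ 2 = 9
9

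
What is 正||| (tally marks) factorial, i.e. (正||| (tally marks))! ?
Convert 正||| (tally marks) → 5 + 3 = 8 (decimal)
Compute 8! = 40320
40320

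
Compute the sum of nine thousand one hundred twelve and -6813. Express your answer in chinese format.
Convert nine thousand one hundred twelve (English words) → 9×1000 + 1×100 + 12 = 9112 (decimal)
Compute 9112 + -6813 = 2299
Convert 2299 (decimal) → 2299 = 2×1000 + 2×100 + 9×10 + 9 → 二千二百九十九 (Chinese numeral)
二千二百九十九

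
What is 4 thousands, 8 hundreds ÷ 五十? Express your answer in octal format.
Convert 4 thousands, 8 hundreds (place-value notation) → 4×1000 + 8×100 = 4800 (decimal)
Convert 五十 (Chinese numeral) → 5×10 = 50 (decimal)
Compute 4800 ÷ 50 = 96
Convert 96 (decimal) → 96 = 1×64 + 4×8 → 0o140 (octal)
0o140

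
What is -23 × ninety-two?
Convert ninety-two (English words) → 92 (decimal)
Compute -23 × 92 = -2116
-2116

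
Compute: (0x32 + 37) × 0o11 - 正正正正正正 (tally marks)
Convert 0x32 (hexadecimal) → 3×16 + 2 = 50 (decimal)
Convert 0o11 (octal) → 1×8 + 1 = 9 (decimal)
Convert 正正正正正正 (tally marks) → 5 + 5 + 5 + 5 + 5 + 5 = 30 (decimal)
Expression in decimal: (50 + 37) × 9 - 30
Parentheses first: 50 + 37 = 87
Multiply: 87 × 9 = 783
Subtract: 783 - 30 = 753
753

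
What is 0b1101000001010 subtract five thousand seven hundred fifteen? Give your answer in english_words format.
Convert 0b1101000001010 (binary) → 4096 + 2048 + 512 + 8 + 2 = 6666 (decimal)
Convert five thousand seven hundred fifteen (English words) → 5×1000 + 7×100 + 15 = 5715 (decimal)
Compute 6666 - 5715 = 951
Convert 951 (decimal) → 951 = 9×100 + 51 → nine hundred fifty-one (English words)
nine hundred fifty-one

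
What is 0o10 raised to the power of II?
Convert 0o10 (octal) → 1×8 = 8 (decimal)
Convert II (Roman numeral) → 1 + 1 = 2 (decimal)
Compute 8 ^ 2 = 64
64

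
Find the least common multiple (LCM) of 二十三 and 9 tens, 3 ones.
Convert 二十三 (Chinese numeral) → 2×10 + 3 = 23 (decimal)
Convert 9 tens, 3 ones (place-value notation) → 9×10 + 3 = 93 (decimal)
Compute lcm(23, 93) = 2139
2139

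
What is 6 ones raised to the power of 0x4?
Convert 6 ones (place-value notation) → 6 (decimal)
Convert 0x4 (hexadecimal) → 4 (decimal)
Compute 6 ^ 4 = 1296
1296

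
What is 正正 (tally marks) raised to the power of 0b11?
Convert 正正 (tally marks) → 5 + 5 = 10 (decimal)
Convert 0b11 (binary) → 2 + 1 = 3 (decimal)
Compute 10 ^ 3 = 1000
1000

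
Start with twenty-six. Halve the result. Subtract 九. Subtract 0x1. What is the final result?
Convert twenty-six (English words) → 26 (decimal)
Start: 26
26 ÷ 2 = 13
Convert 九 (Chinese numeral) → 9 (decimal)
13 - 9 = 4
Convert 0x1 (hexadecimal) → 1 (decimal)
4 - 1 = 3
3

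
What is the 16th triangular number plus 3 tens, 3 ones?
The 16th triangular number = 16×17/2 = 136
Convert 3 tens, 3 ones (place-value notation) → 3×10 + 3 = 33 (decimal)
Compute 136 + 33 = 169
169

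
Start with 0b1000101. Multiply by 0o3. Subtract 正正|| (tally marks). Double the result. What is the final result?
Convert 0b1000101 (binary) → 64 + 4 + 1 = 69 (decimal)
Start: 69
Convert 0o3 (octal) → 3 (decimal)
69 × 3 = 207
Convert 正正|| (tally marks) → 5 + 5 + 2 = 12 (decimal)
207 - 12 = 195
195 × 2 = 390
390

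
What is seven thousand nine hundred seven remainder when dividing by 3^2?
Convert seven thousand nine hundred seven (English words) → 7×1000 + 9×100 + 7 = 7907 (decimal)
Convert 3^2 (power) → 9 (decimal)
Compute 7907 mod 9 = 5
5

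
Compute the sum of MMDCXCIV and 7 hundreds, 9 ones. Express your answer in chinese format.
Convert MMDCXCIV (Roman numeral) → 1000 + 1000 + 500 + 100 + 90 + 4 = 2694 (decimal)
Convert 7 hundreds, 9 ones (place-value notation) → 7×100 + 9 = 709 (decimal)
Compute 2694 + 709 = 3403
Convert 3403 (decimal) → 3403 = 3×1000 + 4×100 + 3 → 三千四百零三 (Chinese numeral)
三千四百零三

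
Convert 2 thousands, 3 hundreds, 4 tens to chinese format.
Convert 2 thousands, 3 hundreds, 4 tens (place-value notation) → 2×1000 + 3×100 + 4×10 = 2340 (decimal)
Convert 2340 (decimal) → 2340 = 2×1000 + 3×100 + 4×10 → 二千三百四十 (Chinese numeral)
二千三百四十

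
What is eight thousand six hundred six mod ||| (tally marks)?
Convert eight thousand six hundred six (English words) → 8×1000 + 6×100 + 6 = 8606 (decimal)
Convert ||| (tally marks) → 3 (decimal)
Compute 8606 mod 3 = 2
2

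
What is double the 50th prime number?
The 50th prime number = 229
Compute 229 × 2 = 458
458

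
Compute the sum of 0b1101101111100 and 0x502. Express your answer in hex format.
Convert 0b1101101111100 (binary) → 4096 + 2048 + 512 + 256 + 64 + 32 + 16 + 8 + 4 = 7036 (decimal)
Convert 0x502 (hexadecimal) → 5×256 + 2 = 1282 (decimal)
Compute 7036 + 1282 = 8318
Convert 8318 (decimal) → 8318 = 2×4096 + 7×16 + 14 → 0x207E (hexadecimal)
0x207E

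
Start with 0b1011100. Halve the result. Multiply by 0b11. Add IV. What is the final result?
Convert 0b1011100 (binary) → 64 + 16 + 8 + 4 = 92 (decimal)
Start: 92
92 ÷ 2 = 46
Convert 0b11 (binary) → 2 + 1 = 3 (decimal)
46 × 3 = 138
Convert IV (Roman numeral) → 4 (decimal)
138 + 4 = 142
142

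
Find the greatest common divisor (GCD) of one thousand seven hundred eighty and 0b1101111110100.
Convert one thousand seven hundred eighty (English words) → 1×1000 + 7×100 + 80 = 1780 (decimal)
Convert 0b1101111110100 (binary) → 4096 + 2048 + 512 + 256 + 128 + 64 + 32 + 16 + 4 = 7156 (decimal)
Compute gcd(1780, 7156) = 4
4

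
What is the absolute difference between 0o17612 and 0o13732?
Convert 0o17612 (octal) → 1×4096 + 7×512 + 6×64 + 1×8 + 2 = 8074 (decimal)
Convert 0o13732 (octal) → 1×4096 + 3×512 + 7×64 + 3×8 + 2 = 6106 (decimal)
Compute |8074 - 6106| = 1968
1968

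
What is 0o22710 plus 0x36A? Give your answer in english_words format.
Convert 0o22710 (octal) → 2×4096 + 2×512 + 7×64 + 1×8 = 9672 (decimal)
Convert 0x36A (hexadecimal) → 3×256 + 6×16 + 10 = 874 (decimal)
Compute 9672 + 874 = 10546
Convert 10546 (decimal) → 10546 = 10×1000 + 5×100 + 46 → ten thousand five hundred forty-six (English words)
ten thousand five hundred forty-six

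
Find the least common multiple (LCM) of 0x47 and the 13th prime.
Convert 0x47 (hexadecimal) → 4×16 + 7 = 71 (decimal)
Convert the 13th prime (prime index) → 41 (decimal)
Compute lcm(71, 41) = 2911
2911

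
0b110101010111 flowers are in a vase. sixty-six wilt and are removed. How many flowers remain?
Convert 0b110101010111 (binary) → 2048 + 1024 + 256 + 64 + 16 + 4 + 2 + 1 = 3415 (decimal)
Convert sixty-six (English words) → 66 (decimal)
Compute 3415 - 66 = 3349
3349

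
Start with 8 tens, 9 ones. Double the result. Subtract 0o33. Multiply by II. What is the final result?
Convert 8 tens, 9 ones (place-value notation) → 8×10 + 9 = 89 (decimal)
Start: 89
89 × 2 = 178
Convert 0o33 (octal) → 3×8 + 3 = 27 (decimal)
178 - 27 = 151
Convert II (Roman numeral) → 1 + 1 = 2 (decimal)
151 × 2 = 302
302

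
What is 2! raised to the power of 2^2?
Convert 2! (factorial) → 2 (decimal)
Convert 2^2 (power) → 4 (decimal)
Compute 2 ^ 4 = 16
16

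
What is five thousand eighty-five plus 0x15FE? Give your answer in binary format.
Convert five thousand eighty-five (English words) → 5×1000 + 85 = 5085 (decimal)
Convert 0x15FE (hexadecimal) → 1×4096 + 5×256 + 15×16 + 14 = 5630 (decimal)
Compute 5085 + 5630 = 10715
Convert 10715 (decimal) → 10715 = 8192 + 2048 + 256 + 128 + 64 + 16 + 8 + 2 + 1 → 0b10100111011011 (binary)
0b10100111011011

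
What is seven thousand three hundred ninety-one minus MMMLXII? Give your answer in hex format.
Convert seven thousand three hundred ninety-one (English words) → 7×1000 + 3×100 + 91 = 7391 (decimal)
Convert MMMLXII (Roman numeral) → 1000 + 1000 + 1000 + 50 + 10 + 1 + 1 = 3062 (decimal)
Compute 7391 - 3062 = 4329
Convert 4329 (decimal) → 4329 = 1×4096 + 14×16 + 9 → 0x10E9 (hexadecimal)
0x10E9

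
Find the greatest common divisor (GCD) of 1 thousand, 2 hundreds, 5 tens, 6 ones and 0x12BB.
Convert 1 thousand, 2 hundreds, 5 tens, 6 ones (place-value notation) → 1×1000 + 2×100 + 5×10 + 6 = 1256 (decimal)
Convert 0x12BB (hexadecimal) → 1×4096 + 2×256 + 11×16 + 11 = 4795 (decimal)
Compute gcd(1256, 4795) = 1
1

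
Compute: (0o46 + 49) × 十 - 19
Convert 0o46 (octal) → 4×8 + 6 = 38 (decimal)
Convert 十 (Chinese numeral) → 1×10 = 10 (decimal)
Expression in decimal: (38 + 49) × 10 - 19
Parentheses first: 38 + 49 = 87
Multiply: 87 × 10 = 870
Subtract: 870 - 19 = 851
851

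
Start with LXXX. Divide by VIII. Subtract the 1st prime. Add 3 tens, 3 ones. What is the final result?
Convert LXXX (Roman numeral) → 50 + 10 + 10 + 10 = 80 (decimal)
Start: 80
Convert VIII (Roman numeral) → 5 + 1 + 1 + 1 = 8 (decimal)
80 ÷ 8 = 10
Convert the 1st prime (prime index) → 2 (decimal)
10 - 2 = 8
Convert 3 tens, 3 ones (place-value notation) → 3×10 + 3 = 33 (decimal)
8 + 33 = 41
41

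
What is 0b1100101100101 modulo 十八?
Convert 0b1100101100101 (binary) → 4096 + 2048 + 256 + 64 + 32 + 4 + 1 = 6501 (decimal)
Convert 十八 (Chinese numeral) → 1×10 + 8 = 18 (decimal)
Compute 6501 mod 18 = 3
3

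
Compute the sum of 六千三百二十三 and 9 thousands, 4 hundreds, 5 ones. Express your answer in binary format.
Convert 六千三百二十三 (Chinese numeral) → 6×1000 + 3×100 + 2×10 + 3 = 6323 (decimal)
Convert 9 thousands, 4 hundreds, 5 ones (place-value notation) → 9×1000 + 4×100 + 5 = 9405 (decimal)
Compute 6323 + 9405 = 15728
Convert 15728 (decimal) → 15728 = 8192 + 4096 + 2048 + 1024 + 256 + 64 + 32 + 16 → 0b11110101110000 (binary)
0b11110101110000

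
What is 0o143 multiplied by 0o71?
Convert 0o143 (octal) → 1×64 + 4×8 + 3 = 99 (decimal)
Convert 0o71 (octal) → 7×8 + 1 = 57 (decimal)
Compute 99 × 57 = 5643
5643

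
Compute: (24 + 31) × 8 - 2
Parentheses first: 24 + 31 = 55
Multiply: 55 × 8 = 440
Subtract: 440 - 2 = 438
438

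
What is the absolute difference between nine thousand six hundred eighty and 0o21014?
Convert nine thousand six hundred eighty (English words) → 9×1000 + 6×100 + 80 = 9680 (decimal)
Convert 0o21014 (octal) → 2×4096 + 1×512 + 1×8 + 4 = 8716 (decimal)
Compute |9680 - 8716| = 964
964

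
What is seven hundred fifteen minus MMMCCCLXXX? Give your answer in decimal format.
Convert seven hundred fifteen (English words) → 7×100 + 15 = 715 (decimal)
Convert MMMCCCLXXX (Roman numeral) → 1000 + 1000 + 1000 + 100 + 100 + 100 + 50 + 10 + 10 + 10 = 3380 (decimal)
Compute 715 - 3380 = -2665
-2665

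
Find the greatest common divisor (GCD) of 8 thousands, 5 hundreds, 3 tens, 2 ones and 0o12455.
Convert 8 thousands, 5 hundreds, 3 tens, 2 ones (place-value notation) → 8×1000 + 5×100 + 3×10 + 2 = 8532 (decimal)
Convert 0o12455 (octal) → 1×4096 + 2×512 + 4×64 + 5×8 + 5 = 5421 (decimal)
Compute gcd(8532, 5421) = 3
3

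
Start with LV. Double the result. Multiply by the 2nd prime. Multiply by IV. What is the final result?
Convert LV (Roman numeral) → 50 + 5 = 55 (decimal)
Start: 55
55 × 2 = 110
Convert the 2nd prime (prime index) → 3 (decimal)
110 × 3 = 330
Convert IV (Roman numeral) → 4 (decimal)
330 × 4 = 1320
1320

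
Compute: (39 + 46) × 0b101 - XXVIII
Convert 0b101 (binary) → 4 + 1 = 5 (decimal)
Convert XXVIII (Roman numeral) → 10 + 10 + 5 + 1 + 1 + 1 = 28 (decimal)
Expression in decimal: (39 + 46) × 5 - 28
Parentheses first: 39 + 46 = 85
Multiply: 85 × 5 = 425
Subtract: 425 - 28 = 397
397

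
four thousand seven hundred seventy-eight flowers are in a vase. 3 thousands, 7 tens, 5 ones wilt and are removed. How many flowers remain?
Convert four thousand seven hundred seventy-eight (English words) → 4×1000 + 7×100 + 78 = 4778 (decimal)
Convert 3 thousands, 7 tens, 5 ones (place-value notation) → 3×1000 + 7×10 + 5 = 3075 (decimal)
Compute 4778 - 3075 = 1703
1703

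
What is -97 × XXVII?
Convert XXVII (Roman numeral) → 10 + 10 + 5 + 1 + 1 = 27 (decimal)
Compute -97 × 27 = -2619
-2619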